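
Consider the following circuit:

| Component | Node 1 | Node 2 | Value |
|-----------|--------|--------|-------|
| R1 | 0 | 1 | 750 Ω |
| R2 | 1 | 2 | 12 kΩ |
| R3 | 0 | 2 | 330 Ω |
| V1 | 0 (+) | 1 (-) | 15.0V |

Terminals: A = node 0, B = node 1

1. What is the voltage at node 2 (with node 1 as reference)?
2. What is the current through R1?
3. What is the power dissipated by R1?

Nodal analysis, taking node 1 as the 0 V reference.
Source V1 fixes V_0 = 15 V.
KCL at each unknown node (sum of currents leaving = 0; resistances in Ω):
  Node 2: (V_2 - 0)/12000 + (V_2 - 15)/330 = 0
Collecting terms: 0.003114 × V_2 = 0.04545  =>  V_2 = 14.6 V
Part 1:
  Read off the nodal solution: V_2 = 14.6 V
Part 2:
  I_R1 = (V_0 - V_1)/R1 = (15 - 0)/750 = 0.02 A
  Magnitude: I_R1 = 0.02 A
Part 3:
  I_R1 = (V_0 - V_1)/R1 = (15 - 0)/750 = 0.02 A
  P_R1 = I_R1² × R1 = (0.02)² × 750 = 0.3 W

Final answers:
1. V_2 = 14.6 V
2. I_R1 = 0.02 A
3. P_R1 = 0.3 W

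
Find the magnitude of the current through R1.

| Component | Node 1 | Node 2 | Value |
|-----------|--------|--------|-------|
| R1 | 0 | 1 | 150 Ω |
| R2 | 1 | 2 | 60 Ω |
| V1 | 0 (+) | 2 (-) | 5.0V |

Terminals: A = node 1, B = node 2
Nodal analysis, taking node 2 as the 0 V reference.
Source V1 fixes V_0 = 5 V.
KCL at each unknown node (sum of currents leaving = 0; resistances in Ω):
  Node 1: (V_1 - 5)/150 + (V_1 - 0)/60 = 0
Collecting terms: 0.02333 × V_1 = 0.03333  =>  V_1 = 1.429 V
I_R1 = (V_0 - V_1)/R1 = (5 - 1.429)/150 = 0.02381 A
|I_R1| = 0.02381 A

Final answer: |I_R1| = 0.02381 A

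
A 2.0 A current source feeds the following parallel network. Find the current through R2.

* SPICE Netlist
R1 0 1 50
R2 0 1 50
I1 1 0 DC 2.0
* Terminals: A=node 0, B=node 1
All resistors sit directly between nodes 0 and 1, so they are in parallel and share one voltage V; the full source current 2 A splits among them.
1/R_par = 1/50 + 1/50 = 0.04 S  =>  R_par = 25 Ω
V = I × R_par = 2 × 25 = 50 V
I_R2 = V/R2 = 50/50 = 1 A

Final answer: 1 A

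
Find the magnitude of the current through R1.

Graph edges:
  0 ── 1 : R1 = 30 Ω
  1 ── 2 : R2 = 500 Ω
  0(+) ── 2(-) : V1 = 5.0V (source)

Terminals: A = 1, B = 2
Nodal analysis, taking node 2 as the 0 V reference.
Source V1 fixes V_0 = 5 V.
KCL at each unknown node (sum of currents leaving = 0; resistances in Ω):
  Node 1: (V_1 - 5)/30 + (V_1 - 0)/500 = 0
Collecting terms: 0.03533 × V_1 = 0.1667  =>  V_1 = 4.717 V
I_R1 = (V_0 - V_1)/R1 = (5 - 4.717)/30 = 0.009434 A
|I_R1| = 0.009434 A

Final answer: |I_R1| = 0.009434 A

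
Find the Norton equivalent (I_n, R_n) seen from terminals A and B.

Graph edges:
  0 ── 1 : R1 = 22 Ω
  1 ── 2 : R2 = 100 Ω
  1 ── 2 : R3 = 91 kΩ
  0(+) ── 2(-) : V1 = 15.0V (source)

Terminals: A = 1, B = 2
Find the Thévenin equivalent first; then I_n = V_th/R_th and R_n = R_th.
Step 1 — V_th is the open-circuit voltage V_A - V_B (nothing connected across the terminals).
Nodal analysis, taking node 2 as the 0 V reference.
Source V1 fixes V_0 = 15 V.
KCL at each unknown node (sum of currents leaving = 0; resistances in Ω):
  Node 1: (V_1 - 15)/22 + (V_1 - 0)/100 + (V_1 - 0)/91000 = 0
Collecting terms: 0.05547 × V_1 = 0.6818  =>  V_1 = 12.29 V
V_th = V_1 - V_2 = 12.29 - 0 = 12.29 V
Step 2 — R_th: zero the source — replace V1 by a short circuit (node 2 merges into node 0) — and find the resistance seen between A (node 1) and B (node 0).
Reduce the network between node 1 (A) and node 0 (B) by series/parallel combination:
  Rp1 = R1 ‖ R2 ‖ R3 (parallel, all between nodes 0 and 1) = 1/(1/22 + 1/100 + 1/91000) = 18.03 Ω
R_th = 18.03 Ω
I_n = V_th/R_th = 12.29/18.03 = 0.6818 A, and R_n = R_th = 18.03 Ω

Final answer: I_n = 0.6818 A, R_n = 18.03 Ω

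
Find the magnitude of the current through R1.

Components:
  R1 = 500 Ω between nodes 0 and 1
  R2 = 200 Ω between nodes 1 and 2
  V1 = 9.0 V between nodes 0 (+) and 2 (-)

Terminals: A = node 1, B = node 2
Nodal analysis, taking node 2 as the 0 V reference.
Source V1 fixes V_0 = 9 V.
KCL at each unknown node (sum of currents leaving = 0; resistances in Ω):
  Node 1: (V_1 - 9)/500 + (V_1 - 0)/200 = 0
Collecting terms: 0.007 × V_1 = 0.018  =>  V_1 = 2.571 V
I_R1 = (V_0 - V_1)/R1 = (9 - 2.571)/500 = 0.01286 A
|I_R1| = 0.01286 A

Final answer: |I_R1| = 0.01286 A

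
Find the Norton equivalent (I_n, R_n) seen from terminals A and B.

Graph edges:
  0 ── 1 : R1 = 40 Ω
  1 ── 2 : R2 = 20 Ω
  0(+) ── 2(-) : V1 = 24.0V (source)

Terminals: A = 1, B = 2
Find the Thévenin equivalent first; then I_n = V_th/R_th and R_n = R_th.
Step 1 — V_th is the open-circuit voltage V_A - V_B (nothing connected across the terminals).
Nodal analysis, taking node 2 as the 0 V reference.
Source V1 fixes V_0 = 24 V.
KCL at each unknown node (sum of currents leaving = 0; resistances in Ω):
  Node 1: (V_1 - 24)/40 + (V_1 - 0)/20 = 0
Collecting terms: 0.075 × V_1 = 0.6  =>  V_1 = 8 V
V_th = V_1 - V_2 = 8 - 0 = 8 V
Step 2 — R_th: zero the source — replace V1 by a short circuit (node 2 merges into node 0) — and find the resistance seen between A (node 1) and B (node 0).
Reduce the network between node 1 (A) and node 0 (B) by series/parallel combination:
  Rp1 = R1 ‖ R2 (parallel, both between nodes 0 and 1) = 1/(1/40 + 1/20) = 13.33 Ω
R_th = 13.33 Ω
I_n = V_th/R_th = 8/13.33 = 0.6 A, and R_n = R_th = 13.33 Ω

Final answer: I_n = 0.6 A, R_n = 13.33 Ω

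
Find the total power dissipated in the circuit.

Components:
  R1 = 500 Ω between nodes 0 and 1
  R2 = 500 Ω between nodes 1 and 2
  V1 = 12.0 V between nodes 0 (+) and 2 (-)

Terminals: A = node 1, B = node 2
Nodal analysis, taking node 2 as the 0 V reference.
Source V1 fixes V_0 = 12 V.
KCL at each unknown node (sum of currents leaving = 0; resistances in Ω):
  Node 1: (V_1 - 12)/500 + (V_1 - 0)/500 = 0
Collecting terms: 0.004 × V_1 = 0.024  =>  V_1 = 6 V
Power in each resistor, P = (ΔV)²/R:
  P_R1 = (12 - 6)²/500 = 0.072 W
  P_R2 = (6 - 0)²/500 = 0.072 W
P_total = P_R1 + P_R2 = 0.144 W

Final answer: 0.144 W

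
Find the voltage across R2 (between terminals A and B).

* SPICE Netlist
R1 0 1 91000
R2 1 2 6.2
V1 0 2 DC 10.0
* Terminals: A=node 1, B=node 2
R1 and R2 are in series across V1 (node 0 → node 1 → node 2), and the output A–B is taken across R2, so this is a voltage divider.
Series current: I = V1/(R1 + R2) = 10/(91000 + 6.2) = 10/91010 = 0.0001099 A
V_R2 = I × R2 = V1 × R2/(R1 + R2) = 10 × 6.2/91010 = 0.0006813 V

Final answer: 0.0006813 V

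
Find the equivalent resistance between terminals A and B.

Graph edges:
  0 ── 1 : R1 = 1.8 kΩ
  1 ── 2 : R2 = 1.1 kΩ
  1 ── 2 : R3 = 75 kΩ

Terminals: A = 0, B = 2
Reduce the network between node 0 (A) and node 2 (B) by series/parallel combination:
  Rp1 = R2 ‖ R3 (parallel, both between nodes 1 and 2) = 1/(1/1100 + 1/75000) = 1084 Ω
  Rs1 = R1 + Rp1 (series, joined only at node 1) = 1800 + 1084 = 2884 Ω
R_eq = 2.884 kΩ

Final answer: 2.884 kΩ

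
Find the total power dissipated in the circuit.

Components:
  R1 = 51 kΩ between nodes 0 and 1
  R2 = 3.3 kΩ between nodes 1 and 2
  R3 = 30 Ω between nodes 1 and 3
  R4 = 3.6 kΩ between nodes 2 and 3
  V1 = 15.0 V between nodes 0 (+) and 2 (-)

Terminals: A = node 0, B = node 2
Nodal analysis, taking node 2 as the 0 V reference.
Source V1 fixes V_0 = 15 V.
KCL at each unknown node (sum of currents leaving = 0; resistances in Ω):
  Node 1: (V_1 - 15)/51000 + (V_1 - 0)/3300 + (V_1 - V_3)/30 = 0
  Node 3: (V_3 - V_1)/30 + (V_3 - 0)/3600 = 0
Collecting terms (coefficients in siemens):
  0.03366·V_1 - 0.03333·V_3 = 0.0002941
  0.03361·V_3 - 0.03333·V_1 = 0
Determinant D = (0.03366)(0.03361) - (-0.03333)(-0.03333) = 0.0000201
V_1 = [(0.0002941)(0.03361) - (-0.03333)(0)]/D = 0.4917 V
V_3 = [(0.03366)(0) - (0.0002941)(-0.03333)]/D = 0.4877 V
Power in each resistor, P = (ΔV)²/R:
  P_R1 = (15 - 0.4917)²/51000 = 0.004127 W
  P_R2 = (0.4917 - 0)²/3300 = 0.00007327 W
  P_R3 = (0.4917 - 0.4877)²/30 = 0.0000005505 W
  P_R4 = (0 - 0.4877)²/3600 = 0.00006606 W
P_total = P_R1 + P_R2 + P_R3 + P_R4 = 0.004267 W

Final answer: 0.004267 W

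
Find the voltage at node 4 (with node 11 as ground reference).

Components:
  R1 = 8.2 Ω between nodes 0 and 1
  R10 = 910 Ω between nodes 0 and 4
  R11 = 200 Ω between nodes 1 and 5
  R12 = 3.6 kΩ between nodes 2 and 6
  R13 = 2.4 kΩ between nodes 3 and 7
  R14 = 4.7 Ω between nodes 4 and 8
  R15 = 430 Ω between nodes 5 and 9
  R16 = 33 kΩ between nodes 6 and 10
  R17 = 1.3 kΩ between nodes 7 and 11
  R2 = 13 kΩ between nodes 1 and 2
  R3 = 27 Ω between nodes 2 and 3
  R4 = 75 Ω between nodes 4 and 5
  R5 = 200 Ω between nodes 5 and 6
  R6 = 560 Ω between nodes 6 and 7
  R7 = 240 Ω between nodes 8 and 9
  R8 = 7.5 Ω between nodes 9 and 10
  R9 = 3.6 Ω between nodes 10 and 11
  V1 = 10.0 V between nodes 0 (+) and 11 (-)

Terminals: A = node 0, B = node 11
Nodal analysis, taking node 11 as the 0 V reference.
Source V1 fixes V_0 = 10 V.
KCL at each unknown node (sum of currents leaving = 0; resistances in Ω):
  Node 1: (V_1 - 10)/8.2 + (V_1 - V_2)/13000 + (V_1 - V_5)/200 = 0
  Node 2: (V_2 - V_1)/13000 + (V_2 - V_3)/27 + (V_2 - V_6)/3600 = 0
  Node 3: (V_3 - V_2)/27 + (V_3 - V_7)/2400 = 0
  Node 4: (V_4 - V_5)/75 + (V_4 - 10)/910 + (V_4 - V_8)/4.7 = 0
  Node 5: (V_5 - V_4)/75 + (V_5 - V_6)/200 + (V_5 - V_1)/200 + (V_5 - V_9)/430 = 0
  Node 6: (V_6 - V_5)/200 + (V_6 - V_7)/560 + (V_6 - V_2)/3600 + (V_6 - V_10)/33000 = 0
  Node 7: (V_7 - V_6)/560 + (V_7 - V_3)/2400 + (V_7 - 0)/1300 = 0
  Node 8: (V_8 - V_9)/240 + (V_8 - V_4)/4.7 = 0
  Node 9: (V_9 - V_8)/240 + (V_9 - V_10)/7.5 + (V_9 - V_5)/430 = 0
  Node 10: (V_10 - V_9)/7.5 + (V_10 - 0)/3.6 + (V_10 - V_6)/33000 = 0
Collecting terms (coefficients in siemens):
  0.127·V_1 - 0.00007692·V_2 - 0.005·V_5 = 1.22
  0.03739·V_2 - 0.00007692·V_1 - 0.03704·V_3 - 0.0002778·V_6 = 0
  0.03745·V_3 - 0.03704·V_2 - 0.0004167·V_7 = 0
  0.2272·V_4 - 0.01333·V_5 - 0.2128·V_8 = 0.01099
  0.02566·V_5 - 0.005·V_1 - 0.01333·V_4 - 0.005·V_6 - 0.002326·V_9 = 0
  0.007094·V_6 - 0.0002778·V_2 - 0.005·V_5 - 0.001786·V_7 - 0.0000303·V_10 = 0
  0.002972·V_7 - 0.0004167·V_3 - 0.001786·V_6 = 0
  0.2169·V_8 - 0.2128·V_4 - 0.004167·V_9 = 0
  0.1398·V_9 - 0.002326·V_5 - 0.004167·V_8 - 0.1333·V_10 = 0
  0.4111·V_10 - 0.0000303·V_6 - 0.1333·V_9 = 0
Solving these 10 simultaneous equations (Gaussian elimination) gives:
  V_1 = 9.803 V, V_2 = 4.481 V, V_3 = 4.469 V, V_4 = 4.319 V
  V_5 = 5.081 V, V_6 = 4.613 V, V_7 = 3.399 V, V_8 = 4.242 V
  V_9 = 0.3058 V, V_10 = 0.09952 V
The requested potential is V_4 = 4.319 V.

Final answer: V_4 = 4.319 V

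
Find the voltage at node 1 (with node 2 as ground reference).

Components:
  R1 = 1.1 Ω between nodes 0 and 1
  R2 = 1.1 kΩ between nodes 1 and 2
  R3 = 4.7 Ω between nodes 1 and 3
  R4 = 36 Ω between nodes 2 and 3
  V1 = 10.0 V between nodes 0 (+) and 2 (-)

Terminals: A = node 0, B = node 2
Nodal analysis, taking node 2 as the 0 V reference.
Source V1 fixes V_0 = 10 V.
KCL at each unknown node (sum of currents leaving = 0; resistances in Ω):
  Node 1: (V_1 - 10)/1.1 + (V_1 - 0)/1100 + (V_1 - V_3)/4.7 = 0
  Node 3: (V_3 - V_1)/4.7 + (V_3 - 0)/36 = 0
Collecting terms (coefficients in siemens):
  1.123·V_1 - 0.2128·V_3 = 9.091
  0.2405·V_3 - 0.2128·V_1 = 0
Determinant D = (1.123)(0.2405) - (-0.2128)(-0.2128) = 0.2248
V_1 = [(9.091)(0.2405) - (-0.2128)(0)]/D = 9.727 V
V_3 = [(1.123)(0) - (9.091)(-0.2128)]/D = 8.604 V
The requested potential is V_1 = 9.727 V.

Final answer: V_1 = 9.727 V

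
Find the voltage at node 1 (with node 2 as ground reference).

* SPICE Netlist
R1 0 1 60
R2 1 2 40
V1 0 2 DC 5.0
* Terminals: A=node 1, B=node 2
Nodal analysis, taking node 2 as the 0 V reference.
Source V1 fixes V_0 = 5 V.
KCL at each unknown node (sum of currents leaving = 0; resistances in Ω):
  Node 1: (V_1 - 5)/60 + (V_1 - 0)/40 = 0
Collecting terms: 0.04167 × V_1 = 0.08333  =>  V_1 = 2 V
The requested potential is V_1 = 2 V.

Final answer: V_1 = 2 V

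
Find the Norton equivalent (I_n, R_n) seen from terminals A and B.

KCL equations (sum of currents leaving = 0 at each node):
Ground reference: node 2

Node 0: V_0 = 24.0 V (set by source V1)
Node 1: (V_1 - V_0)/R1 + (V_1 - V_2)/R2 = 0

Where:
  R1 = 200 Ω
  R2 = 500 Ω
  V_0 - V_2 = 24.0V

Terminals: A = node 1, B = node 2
Find the Thévenin equivalent first; then I_n = V_th/R_th and R_n = R_th.
Step 1 — V_th is the open-circuit voltage V_A - V_B (nothing connected across the terminals).
Nodal analysis, taking node 2 as the 0 V reference.
Source V1 fixes V_0 = 24 V.
KCL at each unknown node (sum of currents leaving = 0; resistances in Ω):
  Node 1: (V_1 - 24)/200 + (V_1 - 0)/500 = 0
Collecting terms: 0.007 × V_1 = 0.12  =>  V_1 = 17.14 V
V_th = V_1 - V_2 = 17.14 - 0 = 17.14 V
Step 2 — R_th: zero the source — replace V1 by a short circuit (node 2 merges into node 0) — and find the resistance seen between A (node 1) and B (node 0).
Reduce the network between node 1 (A) and node 0 (B) by series/parallel combination:
  Rp1 = R1 ‖ R2 (parallel, both between nodes 0 and 1) = 1/(1/200 + 1/500) = 142.9 Ω
R_th = 142.9 Ω
I_n = V_th/R_th = 17.14/142.9 = 0.12 A, and R_n = R_th = 142.9 Ω

Final answer: I_n = 0.12 A, R_n = 142.9 Ω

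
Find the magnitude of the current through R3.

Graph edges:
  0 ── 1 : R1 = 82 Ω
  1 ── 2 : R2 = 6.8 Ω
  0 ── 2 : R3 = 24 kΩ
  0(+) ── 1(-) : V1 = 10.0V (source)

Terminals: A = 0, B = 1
Nodal analysis, taking node 1 as the 0 V reference.
Source V1 fixes V_0 = 10 V.
KCL at each unknown node (sum of currents leaving = 0; resistances in Ω):
  Node 2: (V_2 - 0)/6.8 + (V_2 - 10)/24000 = 0
Collecting terms: 0.1471 × V_2 = 0.0004167  =>  V_2 = 0.002833 V
I_R3 = (V_0 - V_2)/R3 = (10 - 0.002833)/24000 = 0.0004165 A
|I_R3| = 0.0004165 A

Final answer: |I_R3| = 0.0004165 A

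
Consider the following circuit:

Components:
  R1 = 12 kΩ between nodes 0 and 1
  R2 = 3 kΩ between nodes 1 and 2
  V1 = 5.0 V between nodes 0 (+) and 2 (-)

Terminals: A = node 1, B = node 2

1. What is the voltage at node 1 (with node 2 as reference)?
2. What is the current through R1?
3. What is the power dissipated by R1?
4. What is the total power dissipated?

Nodal analysis, taking node 2 as the 0 V reference.
Source V1 fixes V_0 = 5 V.
KCL at each unknown node (sum of currents leaving = 0; resistances in Ω):
  Node 1: (V_1 - 5)/12000 + (V_1 - 0)/3000 = 0
Collecting terms: 0.0004167 × V_1 = 0.0004167  =>  V_1 = 1 V
Part 1:
  Read off the nodal solution: V_1 = 1 V
Part 2:
  I_R1 = (V_0 - V_1)/R1 = (5 - 1)/12000 = 0.0003333 A
  Magnitude: I_R1 = 0.0003333 A
Part 3:
  I_R1 = (V_0 - V_1)/R1 = (5 - 1)/12000 = 0.0003333 A
  P_R1 = I_R1² × R1 = (0.0003333)² × 12000 = 0.001333 W
Part 4:
  Power in each resistor, P = (ΔV)²/R:
    P_R1 = (5 - 1)²/12000 = 0.001333 W
    P_R2 = (1 - 0)²/3000 = 0.0003333 W
  P_total = P_R1 + P_R2 = 0.001667 W

Final answers:
1. V_1 = 1 V
2. I_R1 = 0.0003333 A
3. P_R1 = 0.001333 W
4. P_total = 0.001667 W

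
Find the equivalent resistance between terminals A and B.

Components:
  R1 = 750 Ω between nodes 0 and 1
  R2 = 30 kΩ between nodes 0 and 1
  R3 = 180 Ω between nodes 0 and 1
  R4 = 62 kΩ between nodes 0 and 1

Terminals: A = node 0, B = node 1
Reduce the network between node 0 (A) and node 1 (B) by series/parallel combination:
  Rp1 = R1 ‖ R2 ‖ R3 ‖ R4 (parallel, all between nodes 0 and 1) = 1/(1/750 + 1/30000 + 1/180 + 1/62000) = 144.1 Ω
R_eq = 144.1 Ω

Final answer: 144.1 Ω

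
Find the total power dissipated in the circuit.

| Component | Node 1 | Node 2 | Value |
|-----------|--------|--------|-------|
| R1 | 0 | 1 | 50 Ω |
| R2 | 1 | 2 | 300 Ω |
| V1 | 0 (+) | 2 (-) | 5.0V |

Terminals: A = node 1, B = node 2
Nodal analysis, taking node 2 as the 0 V reference.
Source V1 fixes V_0 = 5 V.
KCL at each unknown node (sum of currents leaving = 0; resistances in Ω):
  Node 1: (V_1 - 5)/50 + (V_1 - 0)/300 = 0
Collecting terms: 0.02333 × V_1 = 0.1  =>  V_1 = 4.286 V
Power in each resistor, P = (ΔV)²/R:
  P_R1 = (5 - 4.286)²/50 = 0.0102 W
  P_R2 = (4.286 - 0)²/300 = 0.06122 W
P_total = P_R1 + P_R2 = 0.07143 W

Final answer: 0.07143 W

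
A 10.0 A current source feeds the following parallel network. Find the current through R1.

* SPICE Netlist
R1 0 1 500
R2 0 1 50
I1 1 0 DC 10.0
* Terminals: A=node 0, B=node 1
All resistors sit directly between nodes 0 and 1, so they are in parallel and share one voltage V; the full source current 10 A splits among them.
1/R_par = 1/500 + 1/50 = 0.022 S  =>  R_par = 45.45 Ω
V = I × R_par = 10 × 45.45 = 454.5 V
I_R1 = V/R1 = 454.5/500 = 0.9091 A

Final answer: 0.9091 A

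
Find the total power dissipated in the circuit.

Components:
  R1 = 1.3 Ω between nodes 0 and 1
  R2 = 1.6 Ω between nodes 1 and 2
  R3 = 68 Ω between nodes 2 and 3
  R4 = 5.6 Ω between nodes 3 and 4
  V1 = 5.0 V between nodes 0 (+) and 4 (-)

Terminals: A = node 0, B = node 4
Nodal analysis, taking node 4 as the 0 V reference.
Source V1 fixes V_0 = 5 V.
KCL at each unknown node (sum of currents leaving = 0; resistances in Ω):
  Node 1: (V_1 - 5)/1.3 + (V_1 - V_2)/1.6 = 0
  Node 2: (V_2 - V_1)/1.6 + (V_2 - V_3)/68 = 0
  Node 3: (V_3 - V_2)/68 + (V_3 - 0)/5.6 = 0
Collecting terms (coefficients in siemens):
  1.394·V_1 - 0.625·V_2 = 3.846
  0.6397·V_2 - 0.625·V_1 - 0.01471·V_3 = 0
  0.1933·V_3 - 0.01471·V_2 = 0
Solving these 3 simultaneous equations (Gaussian elimination) gives:
  V_1 = 4.915 V, V_2 = 4.81 V, V_3 = 0.366 V
Power in each resistor, P = (ΔV)²/R:
  P_R1 = (5 - 4.915)²/1.3 = 0.005553 W
  P_R2 = (4.915 - 4.81)²/1.6 = 0.006835 W
  P_R3 = (4.81 - 0.366)²/68 = 0.2905 W
  P_R4 = (0.366 - 0)²/5.6 = 0.02392 W
P_total = P_R1 + P_R2 + P_R3 + P_R4 = 0.3268 W

Final answer: 0.3268 W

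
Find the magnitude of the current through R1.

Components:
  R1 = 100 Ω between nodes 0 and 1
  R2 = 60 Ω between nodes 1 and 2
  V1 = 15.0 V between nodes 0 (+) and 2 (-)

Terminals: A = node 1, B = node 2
Nodal analysis, taking node 2 as the 0 V reference.
Source V1 fixes V_0 = 15 V.
KCL at each unknown node (sum of currents leaving = 0; resistances in Ω):
  Node 1: (V_1 - 15)/100 + (V_1 - 0)/60 = 0
Collecting terms: 0.02667 × V_1 = 0.15  =>  V_1 = 5.625 V
I_R1 = (V_0 - V_1)/R1 = (15 - 5.625)/100 = 0.09375 A
|I_R1| = 0.09375 A

Final answer: |I_R1| = 0.09375 A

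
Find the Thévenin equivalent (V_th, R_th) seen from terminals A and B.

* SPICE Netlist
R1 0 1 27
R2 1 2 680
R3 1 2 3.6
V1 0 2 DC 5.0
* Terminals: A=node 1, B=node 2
Step 1 — V_th is the open-circuit voltage V_A - V_B (nothing connected across the terminals).
Nodal analysis, taking node 2 as the 0 V reference.
Source V1 fixes V_0 = 5 V.
KCL at each unknown node (sum of currents leaving = 0; resistances in Ω):
  Node 1: (V_1 - 5)/27 + (V_1 - 0)/680 + (V_1 - 0)/3.6 = 0
Collecting terms: 0.3163 × V_1 = 0.1852  =>  V_1 = 0.5855 V
V_th = V_1 - V_2 = 0.5855 - 0 = 0.5855 V
Step 2 — R_th: zero the source — replace V1 by a short circuit (node 2 merges into node 0) — and find the resistance seen between A (node 1) and B (node 0).
Reduce the network between node 1 (A) and node 0 (B) by series/parallel combination:
  Rp1 = R1 ‖ R2 ‖ R3 (parallel, all between nodes 0 and 1) = 1/(1/27 + 1/680 + 1/3.6) = 3.162 Ω
R_th = 3.162 Ω

Final answer: V_th = 0.5855 V, R_th = 3.162 Ω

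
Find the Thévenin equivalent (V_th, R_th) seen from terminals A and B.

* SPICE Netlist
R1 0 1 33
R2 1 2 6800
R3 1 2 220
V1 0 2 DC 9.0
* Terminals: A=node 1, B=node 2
Step 1 — V_th is the open-circuit voltage V_A - V_B (nothing connected across the terminals).
Nodal analysis, taking node 2 as the 0 V reference.
Source V1 fixes V_0 = 9 V.
KCL at each unknown node (sum of currents leaving = 0; resistances in Ω):
  Node 1: (V_1 - 9)/33 + (V_1 - 0)/6800 + (V_1 - 0)/220 = 0
Collecting terms: 0.035 × V_1 = 0.2727  =>  V_1 = 7.793 V
V_th = V_1 - V_2 = 7.793 - 0 = 7.793 V
Step 2 — R_th: zero the source — replace V1 by a short circuit (node 2 merges into node 0) — and find the resistance seen between A (node 1) and B (node 0).
Reduce the network between node 1 (A) and node 0 (B) by series/parallel combination:
  Rp1 = R1 ‖ R2 ‖ R3 (parallel, all between nodes 0 and 1) = 1/(1/33 + 1/6800 + 1/220) = 28.58 Ω
R_th = 28.58 Ω

Final answer: V_th = 7.793 V, R_th = 28.58 Ω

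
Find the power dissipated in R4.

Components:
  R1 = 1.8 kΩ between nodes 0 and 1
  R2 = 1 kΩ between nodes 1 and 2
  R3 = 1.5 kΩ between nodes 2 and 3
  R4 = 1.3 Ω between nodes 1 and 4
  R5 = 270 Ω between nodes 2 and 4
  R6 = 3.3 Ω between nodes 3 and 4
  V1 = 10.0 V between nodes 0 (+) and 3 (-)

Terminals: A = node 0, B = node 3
Nodal analysis, taking node 3 as the 0 V reference.
Source V1 fixes V_0 = 10 V.
KCL at each unknown node (sum of currents leaving = 0; resistances in Ω):
  Node 1: (V_1 - 10)/1800 + (V_1 - V_2)/1000 + (V_1 - V_4)/1.3 = 0
  Node 2: (V_2 - V_1)/1000 + (V_2 - 0)/1500 + (V_2 - V_4)/270 = 0
  Node 4: (V_4 - V_1)/1.3 + (V_4 - V_2)/270 + (V_4 - 0)/3.3 = 0
Collecting terms (coefficients in siemens):
  0.7708·V_1 - 0.001·V_2 - 0.7692·V_4 = 0.005556
  0.00537·V_2 - 0.001·V_1 - 0.003704·V_4 = 0
  1.076·V_4 - 0.7692·V_1 - 0.003704·V_2 = 0
Solving these 3 simultaneous equations (Gaussian elimination) gives:
  V_1 = 0.02544 V, V_2 = 0.01732 V, V_4 = 0.01825 V
I_R4 = (V_1 - V_4)/R4 = (0.02544 - 0.01825)/1.3 = 0.005533 A
P_R4 = I_R4² × R4 = (0.005533)² × 1.3 = 0.0000398 W

Final answer: 3.98e-05 W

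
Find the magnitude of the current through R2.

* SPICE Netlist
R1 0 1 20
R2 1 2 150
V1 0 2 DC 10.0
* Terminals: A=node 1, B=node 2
Nodal analysis, taking node 2 as the 0 V reference.
Source V1 fixes V_0 = 10 V.
KCL at each unknown node (sum of currents leaving = 0; resistances in Ω):
  Node 1: (V_1 - 10)/20 + (V_1 - 0)/150 = 0
Collecting terms: 0.05667 × V_1 = 0.5  =>  V_1 = 8.824 V
I_R2 = (V_1 - V_2)/R2 = (8.824 - 0)/150 = 0.05882 A
|I_R2| = 0.05882 A

Final answer: |I_R2| = 0.05882 A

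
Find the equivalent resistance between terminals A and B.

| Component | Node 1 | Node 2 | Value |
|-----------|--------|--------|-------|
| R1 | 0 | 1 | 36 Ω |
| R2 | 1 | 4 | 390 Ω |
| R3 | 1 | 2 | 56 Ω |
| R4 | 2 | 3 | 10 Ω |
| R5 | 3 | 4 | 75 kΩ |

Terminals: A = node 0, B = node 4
Reduce the network between node 0 (A) and node 4 (B) by series/parallel combination:
  Rs1 = R3 + R4 (series, joined only at node 2) = 56 + 10 = 66 Ω
  Rs2 = R5 + Rs1 (series, joined only at node 3) = 75000 + 66 = 75070 Ω
  Rp1 = R2 ‖ Rs2 (parallel, both between nodes 1 and 4) = 1/(1/390 + 1/75070) = 388 Ω
  Rs3 = R1 + Rp1 (series, joined only at node 1) = 36 + 388 = 424 Ω
R_eq = 424 Ω

Final answer: 424 Ω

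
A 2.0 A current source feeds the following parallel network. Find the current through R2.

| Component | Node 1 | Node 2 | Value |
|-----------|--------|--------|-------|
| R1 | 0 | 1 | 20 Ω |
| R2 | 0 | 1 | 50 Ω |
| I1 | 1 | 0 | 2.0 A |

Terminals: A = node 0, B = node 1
All resistors sit directly between nodes 0 and 1, so they are in parallel and share one voltage V; the full source current 2 A splits among them.
1/R_par = 1/20 + 1/50 = 0.07 S  =>  R_par = 14.29 Ω
V = I × R_par = 2 × 14.29 = 28.57 V
I_R2 = V/R2 = 28.57/50 = 0.5714 A

Final answer: 0.5714 A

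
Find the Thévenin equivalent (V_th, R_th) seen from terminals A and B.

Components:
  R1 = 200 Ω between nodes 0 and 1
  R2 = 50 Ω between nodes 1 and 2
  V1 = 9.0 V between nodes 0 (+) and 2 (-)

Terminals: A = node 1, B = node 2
Step 1 — V_th is the open-circuit voltage V_A - V_B (nothing connected across the terminals).
Nodal analysis, taking node 2 as the 0 V reference.
Source V1 fixes V_0 = 9 V.
KCL at each unknown node (sum of currents leaving = 0; resistances in Ω):
  Node 1: (V_1 - 9)/200 + (V_1 - 0)/50 = 0
Collecting terms: 0.025 × V_1 = 0.045  =>  V_1 = 1.8 V
V_th = V_1 - V_2 = 1.8 - 0 = 1.8 V
Step 2 — R_th: zero the source — replace V1 by a short circuit (node 2 merges into node 0) — and find the resistance seen between A (node 1) and B (node 0).
Reduce the network between node 1 (A) and node 0 (B) by series/parallel combination:
  Rp1 = R1 ‖ R2 (parallel, both between nodes 0 and 1) = 1/(1/200 + 1/50) = 40 Ω
R_th = 40 Ω

Final answer: V_th = 1.8 V, R_th = 40 Ω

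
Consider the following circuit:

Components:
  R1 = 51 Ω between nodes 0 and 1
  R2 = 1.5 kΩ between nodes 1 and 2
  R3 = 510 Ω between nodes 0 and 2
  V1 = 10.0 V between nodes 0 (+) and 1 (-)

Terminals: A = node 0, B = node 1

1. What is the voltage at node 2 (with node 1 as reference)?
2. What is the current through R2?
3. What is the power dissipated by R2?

Nodal analysis, taking node 1 as the 0 V reference.
Source V1 fixes V_0 = 10 V.
KCL at each unknown node (sum of currents leaving = 0; resistances in Ω):
  Node 2: (V_2 - 0)/1500 + (V_2 - 10)/510 = 0
Collecting terms: 0.002627 × V_2 = 0.01961  =>  V_2 = 7.463 V
Part 1:
  Read off the nodal solution: V_2 = 7.463 V
Part 2:
  I_R2 = (V_1 - V_2)/R2 = (0 - 7.463)/1500 = -0.004975 A
  Magnitude: I_R2 = 0.004975 A
Part 3:
  I_R2 = (V_1 - V_2)/R2 = (0 - 7.463)/1500 = -0.004975 A
  P_R2 = I_R2² × R2 = (-0.004975)² × 1500 = 0.03713 W

Final answers:
1. V_2 = 7.463 V
2. I_R2 = 0.004975 A
3. P_R2 = 0.03713 W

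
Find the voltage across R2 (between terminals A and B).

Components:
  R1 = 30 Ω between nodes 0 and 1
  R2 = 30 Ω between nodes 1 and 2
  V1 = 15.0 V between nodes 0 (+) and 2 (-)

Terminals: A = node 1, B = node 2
R1 and R2 are in series across V1 (node 0 → node 1 → node 2), and the output A–B is taken across R2, so this is a voltage divider.
Series current: I = V1/(R1 + R2) = 15/(30 + 30) = 15/60 = 0.25 A
V_R2 = I × R2 = V1 × R2/(R1 + R2) = 15 × 30/60 = 7.5 V

Final answer: 7.5 V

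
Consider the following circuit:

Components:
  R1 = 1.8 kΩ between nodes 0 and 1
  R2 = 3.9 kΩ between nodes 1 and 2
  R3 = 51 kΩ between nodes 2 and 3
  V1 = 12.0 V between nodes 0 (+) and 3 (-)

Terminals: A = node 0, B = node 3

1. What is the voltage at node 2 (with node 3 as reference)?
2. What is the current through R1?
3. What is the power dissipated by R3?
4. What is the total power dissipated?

Nodal analysis, taking node 3 as the 0 V reference.
Source V1 fixes V_0 = 12 V.
KCL at each unknown node (sum of currents leaving = 0; resistances in Ω):
  Node 1: (V_1 - 12)/1800 + (V_1 - V_2)/3900 = 0
  Node 2: (V_2 - V_1)/3900 + (V_2 - 0)/51000 = 0
Collecting terms (coefficients in siemens):
  0.000812·V_1 - 0.0002564·V_2 = 0.006667
  0.000276·V_2 - 0.0002564·V_1 = 0
Determinant D = (0.000812)(0.000276) - (-0.0002564)(-0.0002564) = 0.0000001584
V_1 = [(0.006667)(0.000276) - (-0.0002564)(0)]/D = 11.62 V
V_2 = [(0.000812)(0) - (0.006667)(-0.0002564)]/D = 10.79 V
Part 1:
  Read off the nodal solution: V_2 = 10.79 V
Part 2:
  I_R1 = (V_0 - V_1)/R1 = (12 - 11.62)/1800 = 0.0002116 A
  Magnitude: I_R1 = 0.0002116 A
Part 3:
  I_R3 = (V_2 - V_3)/R3 = (10.79 - 0)/51000 = 0.0002116 A
  P_R3 = I_R3² × R3 = (0.0002116)² × 51000 = 0.002284 W
Part 4:
  Power in each resistor, P = (ΔV)²/R:
    P_R1 = (12 - 11.62)²/1800 = 0.00008062 W
    P_R2 = (11.62 - 10.79)²/3900 = 0.0001747 W
    P_R3 = (10.79 - 0)²/51000 = 0.002284 W
  P_total = P_R1 + P_R2 + P_R3 = 0.00254 W

Final answers:
1. V_2 = 10.79 V
2. I_R1 = 0.0002116 A
3. P_R3 = 0.002284 W
4. P_total = 0.00254 W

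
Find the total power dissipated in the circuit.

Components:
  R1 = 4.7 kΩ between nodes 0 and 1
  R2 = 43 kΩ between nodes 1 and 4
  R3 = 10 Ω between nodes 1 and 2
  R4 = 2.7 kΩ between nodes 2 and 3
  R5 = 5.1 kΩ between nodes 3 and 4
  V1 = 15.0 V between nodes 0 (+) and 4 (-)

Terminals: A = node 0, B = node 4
Nodal analysis, taking node 4 as the 0 V reference.
Source V1 fixes V_0 = 15 V.
KCL at each unknown node (sum of currents leaving = 0; resistances in Ω):
  Node 1: (V_1 - 15)/4700 + (V_1 - 0)/43000 + (V_1 - V_2)/10 = 0
  Node 2: (V_2 - V_1)/10 + (V_2 - V_3)/2700 = 0
  Node 3: (V_3 - V_2)/2700 + (V_3 - 0)/5100 = 0
Collecting terms (coefficients in siemens):
  0.1002·V_1 - 0.1·V_2 = 0.003191
  0.1004·V_2 - 0.1·V_1 - 0.0003704·V_3 = 0
  0.0005664·V_3 - 0.0003704·V_2 = 0
Solving these 3 simultaneous equations (Gaussian elimination) gives:
  V_1 = 8.766 V, V_2 = 8.755 V, V_3 = 5.724 V
Power in each resistor, P = (ΔV)²/R:
  P_R1 = (15 - 8.766)²/4700 = 0.008268 W
  P_R2 = (8.766 - 0)²/43000 = 0.001787 W
  P_R3 = (8.766 - 8.755)²/10 = 0.0000126 W
  P_R4 = (8.755 - 5.724)²/2700 = 0.003402 W
  P_R5 = (5.724 - 0)²/5100 = 0.006425 W
P_total = P_R1 + P_R2 + P_R3 + P_R4 + P_R5 = 0.01989 W

Final answer: 0.01989 W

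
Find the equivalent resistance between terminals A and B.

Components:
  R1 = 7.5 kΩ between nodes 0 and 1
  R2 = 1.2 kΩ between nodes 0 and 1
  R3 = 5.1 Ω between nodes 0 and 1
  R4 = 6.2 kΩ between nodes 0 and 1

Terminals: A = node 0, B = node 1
Reduce the network between node 0 (A) and node 1 (B) by series/parallel combination:
  Rp1 = R1 ‖ R2 ‖ R3 ‖ R4 (parallel, all between nodes 0 and 1) = 1/(1/7500 + 1/1200 + 1/5.1 + 1/6200) = 5.071 Ω
R_eq = 5.071 Ω

Final answer: 5.071 Ω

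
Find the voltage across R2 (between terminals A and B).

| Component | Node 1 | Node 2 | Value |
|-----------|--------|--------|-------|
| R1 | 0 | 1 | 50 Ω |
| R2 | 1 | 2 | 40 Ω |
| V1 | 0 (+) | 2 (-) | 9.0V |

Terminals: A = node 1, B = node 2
R1 and R2 are in series across V1 (node 0 → node 1 → node 2), and the output A–B is taken across R2, so this is a voltage divider.
Series current: I = V1/(R1 + R2) = 9/(50 + 40) = 9/90 = 0.1 A
V_R2 = I × R2 = V1 × R2/(R1 + R2) = 9 × 40/90 = 4 V

Final answer: 4 V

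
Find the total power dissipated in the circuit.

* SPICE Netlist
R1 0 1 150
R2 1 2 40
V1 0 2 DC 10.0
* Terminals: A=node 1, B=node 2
Nodal analysis, taking node 2 as the 0 V reference.
Source V1 fixes V_0 = 10 V.
KCL at each unknown node (sum of currents leaving = 0; resistances in Ω):
  Node 1: (V_1 - 10)/150 + (V_1 - 0)/40 = 0
Collecting terms: 0.03167 × V_1 = 0.06667  =>  V_1 = 2.105 V
Power in each resistor, P = (ΔV)²/R:
  P_R1 = (10 - 2.105)²/150 = 0.4155 W
  P_R2 = (2.105 - 0)²/40 = 0.1108 W
P_total = P_R1 + P_R2 = 0.5263 W

Final answer: 0.5263 W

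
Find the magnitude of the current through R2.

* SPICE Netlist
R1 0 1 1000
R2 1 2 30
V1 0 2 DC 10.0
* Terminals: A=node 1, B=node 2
Nodal analysis, taking node 2 as the 0 V reference.
Source V1 fixes V_0 = 10 V.
KCL at each unknown node (sum of currents leaving = 0; resistances in Ω):
  Node 1: (V_1 - 10)/1000 + (V_1 - 0)/30 = 0
Collecting terms: 0.03433 × V_1 = 0.01  =>  V_1 = 0.2913 V
I_R2 = (V_1 - V_2)/R2 = (0.2913 - 0)/30 = 0.009709 A
|I_R2| = 0.009709 A

Final answer: |I_R2| = 0.009709 A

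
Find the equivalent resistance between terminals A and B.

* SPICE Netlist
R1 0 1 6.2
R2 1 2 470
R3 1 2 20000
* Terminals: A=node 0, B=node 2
Reduce the network between node 0 (A) and node 2 (B) by series/parallel combination:
  Rp1 = R2 ‖ R3 (parallel, both between nodes 1 and 2) = 1/(1/470 + 1/20000) = 459.2 Ω
  Rs1 = R1 + Rp1 (series, joined only at node 1) = 6.2 + 459.2 = 465.4 Ω
R_eq = 465.4 Ω

Final answer: 465.4 Ω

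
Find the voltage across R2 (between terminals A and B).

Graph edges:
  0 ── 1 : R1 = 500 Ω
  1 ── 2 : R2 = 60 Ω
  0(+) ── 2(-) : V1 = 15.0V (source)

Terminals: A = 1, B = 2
R1 and R2 are in series across V1 (node 0 → node 1 → node 2), and the output A–B is taken across R2, so this is a voltage divider.
Series current: I = V1/(R1 + R2) = 15/(500 + 60) = 15/560 = 0.02679 A
V_R2 = I × R2 = V1 × R2/(R1 + R2) = 15 × 60/560 = 1.607 V

Final answer: 1.607 V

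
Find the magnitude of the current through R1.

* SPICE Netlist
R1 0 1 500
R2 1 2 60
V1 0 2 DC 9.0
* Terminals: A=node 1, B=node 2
Nodal analysis, taking node 2 as the 0 V reference.
Source V1 fixes V_0 = 9 V.
KCL at each unknown node (sum of currents leaving = 0; resistances in Ω):
  Node 1: (V_1 - 9)/500 + (V_1 - 0)/60 = 0
Collecting terms: 0.01867 × V_1 = 0.018  =>  V_1 = 0.9643 V
I_R1 = (V_0 - V_1)/R1 = (9 - 0.9643)/500 = 0.01607 A
|I_R1| = 0.01607 A

Final answer: |I_R1| = 0.01607 A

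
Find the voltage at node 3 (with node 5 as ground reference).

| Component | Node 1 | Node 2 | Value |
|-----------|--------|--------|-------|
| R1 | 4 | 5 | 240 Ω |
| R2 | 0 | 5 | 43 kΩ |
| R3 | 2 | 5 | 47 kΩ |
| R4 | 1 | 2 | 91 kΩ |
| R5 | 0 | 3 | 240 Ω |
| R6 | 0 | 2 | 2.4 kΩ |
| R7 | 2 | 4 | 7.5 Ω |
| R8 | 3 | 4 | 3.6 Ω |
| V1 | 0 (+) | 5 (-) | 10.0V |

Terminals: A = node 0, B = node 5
Nodal analysis, taking node 5 as the 0 V reference.
Source V1 fixes V_0 = 10 V.
KCL at each unknown node (sum of currents leaving = 0; resistances in Ω):
  Node 1: (V_1 - V_2)/91000 = 0
  Node 2: (V_2 - 0)/47000 + (V_2 - V_1)/91000 + (V_2 - 10)/2400 + (V_2 - V_4)/7.5 = 0
  Node 3: (V_3 - 10)/240 + (V_3 - V_4)/3.6 = 0
  Node 4: (V_4 - 0)/240 + (V_4 - V_2)/7.5 + (V_4 - V_3)/3.6 = 0
Collecting terms (coefficients in siemens):
  0.00001099·V_1 - 0.00001099·V_2 = 0
  0.1338·V_2 - 0.00001099·V_1 - 0.1333·V_4 = 0.004167
  0.2819·V_3 - 0.2778·V_4 = 0.04167
  0.4153·V_4 - 0.1333·V_2 - 0.2778·V_3 = 0
Solving these 4 simultaneous equations (Gaussian elimination) gives:
  V_1 = 5.205 V, V_2 = 5.205 V, V_3 = 5.262 V, V_4 = 5.191 V
The requested potential is V_3 = 5.262 V.

Final answer: V_3 = 5.262 V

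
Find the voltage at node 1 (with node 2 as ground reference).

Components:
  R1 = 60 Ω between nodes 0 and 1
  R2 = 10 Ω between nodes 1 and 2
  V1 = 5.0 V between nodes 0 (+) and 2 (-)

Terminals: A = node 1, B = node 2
Nodal analysis, taking node 2 as the 0 V reference.
Source V1 fixes V_0 = 5 V.
KCL at each unknown node (sum of currents leaving = 0; resistances in Ω):
  Node 1: (V_1 - 5)/60 + (V_1 - 0)/10 = 0
Collecting terms: 0.1167 × V_1 = 0.08333  =>  V_1 = 0.7143 V
The requested potential is V_1 = 0.7143 V.

Final answer: V_1 = 0.7143 V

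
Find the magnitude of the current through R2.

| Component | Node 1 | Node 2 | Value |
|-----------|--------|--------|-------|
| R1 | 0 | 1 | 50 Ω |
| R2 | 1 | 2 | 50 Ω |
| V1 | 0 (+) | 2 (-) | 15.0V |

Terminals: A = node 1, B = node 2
Nodal analysis, taking node 2 as the 0 V reference.
Source V1 fixes V_0 = 15 V.
KCL at each unknown node (sum of currents leaving = 0; resistances in Ω):
  Node 1: (V_1 - 15)/50 + (V_1 - 0)/50 = 0
Collecting terms: 0.04 × V_1 = 0.3  =>  V_1 = 7.5 V
I_R2 = (V_1 - V_2)/R2 = (7.5 - 0)/50 = 0.15 A
|I_R2| = 0.15 A

Final answer: |I_R2| = 0.15 A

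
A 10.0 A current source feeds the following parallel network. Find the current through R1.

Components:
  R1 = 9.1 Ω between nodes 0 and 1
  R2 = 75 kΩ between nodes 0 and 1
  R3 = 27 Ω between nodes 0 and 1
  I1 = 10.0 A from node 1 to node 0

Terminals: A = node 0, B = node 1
All resistors sit directly between nodes 0 and 1, so they are in parallel and share one voltage V; the full source current 10 A splits among them.
1/R_par = 1/9.1 + 1/75000 + 1/27 = 0.1469 S  =>  R_par = 6.805 Ω
V = I × R_par = 10 × 6.805 = 68.05 V
I_R1 = V/R1 = 68.05/9.1 = 7.479 A

Final answer: 7.479 A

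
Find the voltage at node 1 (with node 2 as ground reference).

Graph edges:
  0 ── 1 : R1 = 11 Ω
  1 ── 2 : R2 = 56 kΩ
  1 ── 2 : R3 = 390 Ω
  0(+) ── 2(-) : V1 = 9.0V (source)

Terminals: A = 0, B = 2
Nodal analysis, taking node 2 as the 0 V reference.
Source V1 fixes V_0 = 9 V.
KCL at each unknown node (sum of currents leaving = 0; resistances in Ω):
  Node 1: (V_1 - 9)/11 + (V_1 - 0)/56000 + (V_1 - 0)/390 = 0
Collecting terms: 0.09349 × V_1 = 0.8182  =>  V_1 = 8.751 V
The requested potential is V_1 = 8.751 V.

Final answer: V_1 = 8.751 V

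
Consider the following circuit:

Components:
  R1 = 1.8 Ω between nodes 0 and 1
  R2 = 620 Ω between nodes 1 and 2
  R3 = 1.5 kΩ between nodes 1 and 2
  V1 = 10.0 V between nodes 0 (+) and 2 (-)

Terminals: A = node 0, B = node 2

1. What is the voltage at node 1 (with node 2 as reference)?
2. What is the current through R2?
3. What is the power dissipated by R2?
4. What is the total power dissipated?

Nodal analysis, taking node 2 as the 0 V reference.
Source V1 fixes V_0 = 10 V.
KCL at each unknown node (sum of currents leaving = 0; resistances in Ω):
  Node 1: (V_1 - 10)/1.8 + (V_1 - 0)/620 + (V_1 - 0)/1500 = 0
Collecting terms: 0.5578 × V_1 = 5.556  =>  V_1 = 9.959 V
Part 1:
  Read off the nodal solution: V_1 = 9.959 V
Part 2:
  I_R2 = (V_1 - V_2)/R2 = (9.959 - 0)/620 = 0.01606 A
  Magnitude: I_R2 = 0.01606 A
Part 3:
  I_R2 = (V_1 - V_2)/R2 = (9.959 - 0)/620 = 0.01606 A
  P_R2 = I_R2² × R2 = (0.01606)² × 620 = 0.16 W
Part 4:
  Power in each resistor, P = (ΔV)²/R:
    P_R1 = (10 - 9.959)²/1.8 = 0.0009277 W
    P_R2 = (9.959 - 0)²/620 = 0.16 W
    P_R3 = (9.959 - 0)²/1500 = 0.06612 W
  P_total = P_R1 + P_R2 + P_R3 = 0.227 W

Final answers:
1. V_1 = 9.959 V
2. I_R2 = 0.01606 A
3. P_R2 = 0.16 W
4. P_total = 0.227 W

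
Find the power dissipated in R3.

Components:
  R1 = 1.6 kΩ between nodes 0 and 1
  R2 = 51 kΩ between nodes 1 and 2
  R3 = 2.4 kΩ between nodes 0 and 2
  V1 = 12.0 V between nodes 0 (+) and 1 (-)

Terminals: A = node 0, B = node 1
Nodal analysis, taking node 1 as the 0 V reference.
Source V1 fixes V_0 = 12 V.
KCL at each unknown node (sum of currents leaving = 0; resistances in Ω):
  Node 2: (V_2 - 0)/51000 + (V_2 - 12)/2400 = 0
Collecting terms: 0.0004363 × V_2 = 0.005  =>  V_2 = 11.46 V
I_R3 = (V_0 - V_2)/R3 = (12 - 11.46)/2400 = 0.0002247 A
P_R3 = I_R3² × R3 = (0.0002247)² × 2400 = 0.0001212 W

Final answer: 0.0001212 W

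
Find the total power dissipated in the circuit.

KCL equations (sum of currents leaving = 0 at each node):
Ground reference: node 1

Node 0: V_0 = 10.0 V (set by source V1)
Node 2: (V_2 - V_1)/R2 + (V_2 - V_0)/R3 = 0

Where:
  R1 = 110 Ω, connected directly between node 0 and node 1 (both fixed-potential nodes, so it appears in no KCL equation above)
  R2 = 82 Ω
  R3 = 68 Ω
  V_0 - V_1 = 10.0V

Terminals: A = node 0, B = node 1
Nodal analysis, taking node 1 as the 0 V reference.
Source V1 fixes V_0 = 10 V.
KCL at each unknown node (sum of currents leaving = 0; resistances in Ω):
  Node 2: (V_2 - 0)/82 + (V_2 - 10)/68 = 0
Collecting terms: 0.0269 × V_2 = 0.1471  =>  V_2 = 5.467 V
Power in each resistor, P = (ΔV)²/R:
  P_R1 = (10 - 0)²/110 = 0.9091 W
  P_R2 = (0 - 5.467)²/82 = 0.3644 W
  P_R3 = (10 - 5.467)²/68 = 0.3022 W
P_total = P_R1 + P_R2 + P_R3 = 1.576 W

Final answer: 1.576 W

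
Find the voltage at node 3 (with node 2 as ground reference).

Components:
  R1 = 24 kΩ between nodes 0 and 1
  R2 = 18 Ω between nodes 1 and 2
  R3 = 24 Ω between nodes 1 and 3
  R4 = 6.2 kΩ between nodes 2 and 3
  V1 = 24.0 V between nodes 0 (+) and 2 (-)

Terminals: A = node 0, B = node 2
Nodal analysis, taking node 2 as the 0 V reference.
Source V1 fixes V_0 = 24 V.
KCL at each unknown node (sum of currents leaving = 0; resistances in Ω):
  Node 1: (V_1 - 24)/24000 + (V_1 - 0)/18 + (V_1 - V_3)/24 = 0
  Node 3: (V_3 - V_1)/24 + (V_3 - 0)/6200 = 0
Collecting terms (coefficients in siemens):
  0.09726·V_1 - 0.04167·V_3 = 0.001
  0.04183·V_3 - 0.04167·V_1 = 0
Determinant D = (0.09726)(0.04183) - (-0.04167)(-0.04167) = 0.002332
V_1 = [(0.001)(0.04183) - (-0.04167)(0)]/D = 0.01793 V
V_3 = [(0.09726)(0) - (0.001)(-0.04167)]/D = 0.01787 V
The requested potential is V_3 = 0.01787 V.

Final answer: V_3 = 0.01787 V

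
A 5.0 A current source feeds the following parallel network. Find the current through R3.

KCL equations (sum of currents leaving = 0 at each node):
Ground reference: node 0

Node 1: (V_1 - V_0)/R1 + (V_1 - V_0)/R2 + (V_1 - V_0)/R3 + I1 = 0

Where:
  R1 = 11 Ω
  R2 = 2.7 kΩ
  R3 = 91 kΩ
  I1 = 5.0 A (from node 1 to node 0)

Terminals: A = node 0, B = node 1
All resistors sit directly between nodes 0 and 1, so they are in parallel and share one voltage V; the full source current 5 A splits among them.
1/R_par = 1/11 + 1/2700 + 1/91000 = 0.09129 S  =>  R_par = 10.95 Ω
V = I × R_par = 5 × 10.95 = 54.77 V
I_R3 = V/R3 = 54.77/91000 = 0.0006019 A

Final answer: 0.0006019 A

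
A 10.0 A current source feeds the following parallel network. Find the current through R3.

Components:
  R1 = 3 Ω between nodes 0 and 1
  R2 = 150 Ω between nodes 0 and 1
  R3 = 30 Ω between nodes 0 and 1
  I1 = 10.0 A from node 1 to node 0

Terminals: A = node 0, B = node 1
All resistors sit directly between nodes 0 and 1, so they are in parallel and share one voltage V; the full source current 10 A splits among them.
1/R_par = 1/3 + 1/150 + 1/30 = 0.3733 S  =>  R_par = 2.679 Ω
V = I × R_par = 10 × 2.679 = 26.79 V
I_R3 = V/R3 = 26.79/30 = 0.8929 A

Final answer: 0.8929 A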